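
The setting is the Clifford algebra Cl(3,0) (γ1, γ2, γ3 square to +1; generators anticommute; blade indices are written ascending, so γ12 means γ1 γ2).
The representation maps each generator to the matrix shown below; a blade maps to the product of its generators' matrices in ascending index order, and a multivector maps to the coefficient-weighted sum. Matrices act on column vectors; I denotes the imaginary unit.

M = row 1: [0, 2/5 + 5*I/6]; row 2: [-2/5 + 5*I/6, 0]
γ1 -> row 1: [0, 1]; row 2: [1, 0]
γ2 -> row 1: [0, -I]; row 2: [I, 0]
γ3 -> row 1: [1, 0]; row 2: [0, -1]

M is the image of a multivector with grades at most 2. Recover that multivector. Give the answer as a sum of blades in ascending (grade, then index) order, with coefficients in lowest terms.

Method: 1, rho(γ1), rho(γ2), rho(γ3) form a trace-orthogonal basis of the 2x2 complex matrices (tr(X Y) = 2 if X = Y, else 0), so M = m0*1 + m1*rho(γ1) + m2*rho(γ2) + m3*rho(γ3) with m0 = tr(M)/2 = 0, m1 = tr(M rho(γ1))/2 = 5*I/6, m2 = tr(M rho(γ2))/2 = 2*I/5, m3 = tr(M rho(γ3))/2 = 0.
Multiplying table entries, the bivector images are rho(γ12) = I*rho(γ3), rho(γ13) = -I*rho(γ2), rho(γ23) = I*rho(γ1); with real blade coefficients the real parts of m0..m3 are the coefficients of 1, γ1, γ2, γ3 and the imaginary parts give the bivectors (γ23: Im m1, γ13: -Im m2, γ12: Im m3).
Answer: -2/5*γ13 + 5/6*γ23


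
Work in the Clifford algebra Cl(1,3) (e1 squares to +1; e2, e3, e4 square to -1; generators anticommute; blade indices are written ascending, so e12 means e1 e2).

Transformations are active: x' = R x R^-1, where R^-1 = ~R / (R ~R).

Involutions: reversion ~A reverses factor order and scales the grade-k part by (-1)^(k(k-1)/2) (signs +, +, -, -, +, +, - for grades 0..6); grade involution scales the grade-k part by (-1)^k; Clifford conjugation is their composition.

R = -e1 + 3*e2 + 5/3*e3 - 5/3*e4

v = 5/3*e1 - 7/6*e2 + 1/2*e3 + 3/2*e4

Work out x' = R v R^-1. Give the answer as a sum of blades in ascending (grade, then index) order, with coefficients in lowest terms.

~R = -e1 + 3*e2 + 5/3*e3 - 5/3*e4, and R ~R = -122/9, so R^-1 = ~R / (-122/9).
R v = 7/2 - 23/6*e12 - 59/18*e13 + 23/18*e14 + 31/9*e23 + 23/9*e24 + 10/3*e34
Answer: -421/366*e1 - 70/183*e2 - 83/61*e3 - 39/61*e4


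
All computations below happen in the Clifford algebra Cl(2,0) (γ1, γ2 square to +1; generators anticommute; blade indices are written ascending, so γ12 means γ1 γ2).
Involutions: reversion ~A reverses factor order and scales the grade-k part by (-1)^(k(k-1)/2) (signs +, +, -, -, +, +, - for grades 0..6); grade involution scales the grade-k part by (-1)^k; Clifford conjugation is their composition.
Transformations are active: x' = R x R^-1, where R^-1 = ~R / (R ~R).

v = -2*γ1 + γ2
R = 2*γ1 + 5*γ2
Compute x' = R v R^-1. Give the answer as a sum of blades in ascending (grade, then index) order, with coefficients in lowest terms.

~R = 2*γ1 + 5*γ2, and R ~R = 29, so R^-1 = ~R / (29).
R v = 1 + 12*γ12
Answer: 62/29*γ1 - 19/29*γ2


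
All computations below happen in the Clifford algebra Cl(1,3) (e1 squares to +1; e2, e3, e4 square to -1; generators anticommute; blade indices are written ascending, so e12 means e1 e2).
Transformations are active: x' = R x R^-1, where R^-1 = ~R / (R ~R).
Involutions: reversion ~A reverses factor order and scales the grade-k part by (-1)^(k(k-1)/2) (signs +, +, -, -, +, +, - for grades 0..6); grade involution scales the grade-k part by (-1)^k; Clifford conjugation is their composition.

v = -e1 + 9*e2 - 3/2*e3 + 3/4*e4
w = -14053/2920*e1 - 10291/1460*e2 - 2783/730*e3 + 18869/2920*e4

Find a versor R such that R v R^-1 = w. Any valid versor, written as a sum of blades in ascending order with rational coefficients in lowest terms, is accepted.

Equal squares first: v^2 = w^2 = -1325/16. Then v + w = -16973/2920*e1 + 2849/1460*e2 - 1939/365*e3 + 21059/2920*e4 is a versor taking v to w, provided it is invertible.
Answer: -16973/2920*e1 + 2849/1460*e2 - 1939/365*e3 + 21059/2920*e4


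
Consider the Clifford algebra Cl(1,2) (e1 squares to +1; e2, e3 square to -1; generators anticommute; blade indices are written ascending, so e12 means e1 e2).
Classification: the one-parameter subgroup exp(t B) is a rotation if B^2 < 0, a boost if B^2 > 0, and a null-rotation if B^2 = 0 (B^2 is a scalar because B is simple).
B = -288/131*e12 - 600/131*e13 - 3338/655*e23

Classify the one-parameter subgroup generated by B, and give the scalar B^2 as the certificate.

B^2 term by term: the squares give (-288/131)^2*(e12)^2 + (-600/131)^2*(e13)^2 + (-3338/655)^2*(e23)^2 = 82944/17161*(+1) + 360000/17161*(+1) + 11142244/429025*(-1) = -4/25 (each basis 2-blade squares to minus the product of its generators' squares); cross terms between blades sharing an index anticommute and cancel. So B^2 = -4/25.
Answer: rotation, certificate B^2 = -4/25. B^2 = -4/25 is basis-independent, so its sign is the whole story.


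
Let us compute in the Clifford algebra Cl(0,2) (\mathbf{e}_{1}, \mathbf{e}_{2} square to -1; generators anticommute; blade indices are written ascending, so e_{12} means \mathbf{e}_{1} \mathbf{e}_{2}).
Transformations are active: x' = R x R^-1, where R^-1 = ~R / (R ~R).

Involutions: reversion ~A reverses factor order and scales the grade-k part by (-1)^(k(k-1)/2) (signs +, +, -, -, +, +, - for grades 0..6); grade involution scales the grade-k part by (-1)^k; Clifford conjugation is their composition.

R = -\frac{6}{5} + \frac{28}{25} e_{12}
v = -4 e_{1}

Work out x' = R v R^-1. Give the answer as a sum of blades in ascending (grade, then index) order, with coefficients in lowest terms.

~R = -\frac{6}{5} - \frac{28}{25} e_{12}, and R ~R = \frac{1684}{625}, so R^-1 = ~R / (\frac{1684}{625}).
R v = \frac{24}{5} e_{1} - \frac{112}{25} e_{2}
Answer: -\frac{116}{421} e_{1} + \frac{1680}{421} e_{2}


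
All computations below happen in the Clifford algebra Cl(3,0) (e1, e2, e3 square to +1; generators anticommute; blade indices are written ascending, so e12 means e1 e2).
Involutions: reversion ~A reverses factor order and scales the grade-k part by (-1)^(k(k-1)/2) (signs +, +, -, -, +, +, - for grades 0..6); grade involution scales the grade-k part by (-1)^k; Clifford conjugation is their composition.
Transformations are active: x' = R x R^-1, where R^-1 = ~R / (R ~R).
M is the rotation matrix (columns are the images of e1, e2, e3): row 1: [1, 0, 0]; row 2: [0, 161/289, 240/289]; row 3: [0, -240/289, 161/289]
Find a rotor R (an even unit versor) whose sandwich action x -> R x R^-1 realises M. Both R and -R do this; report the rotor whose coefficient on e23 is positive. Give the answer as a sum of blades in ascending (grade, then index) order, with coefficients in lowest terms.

Method: write R = a + b12*e12 + b13*e13 + b23*e23 with a^2 + b12^2 + b13^2 + b23^2 = 1 (so R^-1 = ~R). Expanding the columns R e_j ~R gives tr M = 4a^2 - 1 and, from the antisymmetric part, M21 - M12 = -4a*b12, M13 - M31 = 4a*b13, M32 - M23 = -4a*b23.
Here tr M = 611/289, so a^2 = (1 + tr M)/4 = 225/289 and a = ±15/17. Taking a = 15/17: M21 - M12 = 0, M13 - M31 = 0, M32 - M23 = -480/289, giving b12 = 0, b13 = 0, b23 = 8/17, i.e. R = 15/17 + 8/17*e23.
Its e23 coefficient is already positive.
Answer: 15/17 + 8/17*e23. Uniqueness: Spin(3) -> SO(3) maps R and -R to the same rotation of trace 611/289; fixing the sign of the e23 coefficient removes the ambiguity.


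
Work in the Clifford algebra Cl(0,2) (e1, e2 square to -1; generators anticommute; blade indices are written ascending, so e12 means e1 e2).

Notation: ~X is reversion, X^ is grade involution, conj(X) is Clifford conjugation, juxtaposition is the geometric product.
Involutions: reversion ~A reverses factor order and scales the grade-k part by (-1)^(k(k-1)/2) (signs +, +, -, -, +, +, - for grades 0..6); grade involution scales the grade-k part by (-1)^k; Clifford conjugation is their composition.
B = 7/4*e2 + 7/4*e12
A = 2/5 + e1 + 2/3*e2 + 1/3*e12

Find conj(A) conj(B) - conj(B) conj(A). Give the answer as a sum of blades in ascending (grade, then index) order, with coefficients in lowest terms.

first term: -7/4 + 7/12*e1 - 49/20*e2 + 21/20*e12
second term: -7/4 - 7/12*e1 + 21/20*e2 - 49/20*e12
Answer: 7/6*e1 - 7/2*e2 + 7/2*e12


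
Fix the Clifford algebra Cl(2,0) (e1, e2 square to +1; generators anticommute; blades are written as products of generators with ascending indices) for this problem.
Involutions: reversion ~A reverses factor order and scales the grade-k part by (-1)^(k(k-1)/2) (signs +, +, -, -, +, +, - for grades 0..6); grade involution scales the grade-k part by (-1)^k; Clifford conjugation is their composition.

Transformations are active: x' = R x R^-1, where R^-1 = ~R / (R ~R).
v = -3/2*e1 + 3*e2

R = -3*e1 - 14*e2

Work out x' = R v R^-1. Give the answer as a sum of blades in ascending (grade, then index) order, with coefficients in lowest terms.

~R = -3*e1 - 14*e2, and R ~R = 205, so R^-1 = ~R / (205).
R v = -75/2 - 30*e1 e2
Answer: 213/82*e1 + 87/41*e2


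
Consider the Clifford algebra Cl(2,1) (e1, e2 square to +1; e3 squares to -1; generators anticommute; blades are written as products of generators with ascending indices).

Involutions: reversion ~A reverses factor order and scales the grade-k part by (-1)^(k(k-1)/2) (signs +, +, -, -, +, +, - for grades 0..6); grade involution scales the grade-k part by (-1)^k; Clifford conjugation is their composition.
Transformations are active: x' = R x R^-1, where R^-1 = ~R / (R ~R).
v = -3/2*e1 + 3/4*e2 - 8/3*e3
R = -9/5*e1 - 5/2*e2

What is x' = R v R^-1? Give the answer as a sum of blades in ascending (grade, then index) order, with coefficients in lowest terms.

~R = -9/5*e1 - 5/2*e2, and R ~R = 949/100, so R^-1 = ~R / (949/100).
R v = 33/40 - 51/10*e1 e2 + 24/5*e1 e3 + 20/3*e2 e3
Answer: 2253/1898*e1 - 4497/3796*e2 + 8/3*e3


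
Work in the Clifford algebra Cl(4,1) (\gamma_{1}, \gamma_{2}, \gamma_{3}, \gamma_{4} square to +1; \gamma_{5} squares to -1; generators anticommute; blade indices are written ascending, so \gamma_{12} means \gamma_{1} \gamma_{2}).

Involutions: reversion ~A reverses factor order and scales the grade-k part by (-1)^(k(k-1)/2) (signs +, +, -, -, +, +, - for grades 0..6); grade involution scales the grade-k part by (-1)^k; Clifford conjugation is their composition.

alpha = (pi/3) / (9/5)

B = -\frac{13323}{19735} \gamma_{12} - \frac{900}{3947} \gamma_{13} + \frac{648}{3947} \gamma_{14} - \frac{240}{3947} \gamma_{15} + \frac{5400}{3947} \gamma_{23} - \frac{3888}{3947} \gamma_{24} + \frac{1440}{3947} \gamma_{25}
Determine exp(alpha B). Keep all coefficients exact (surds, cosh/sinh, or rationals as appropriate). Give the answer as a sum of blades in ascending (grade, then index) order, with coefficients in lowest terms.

B^2 term by term: the squares give (-\frac{13323}{19735})^2*(\gamma_{12})^2 + (-\frac{900}{3947})^2*(\gamma_{13})^2 + (\frac{648}{3947})^2*(\gamma_{14})^2 + (-\frac{240}{3947})^2*(\gamma_{15})^2 + (\frac{5400}{3947})^2*(\gamma_{23})^2 + (-\frac{3888}{3947})^2*(\gamma_{24})^2 + (\frac{1440}{3947})^2*(\gamma_{25})^2 = \frac{177502329}{389470225}*(-1) + \frac{810000}{15578809}*(-1) + \frac{419904}{15578809}*(-1) + \frac{57600}{15578809}*(+1) + \frac{29160000}{15578809}*(-1) + \frac{15116544}{15578809}*(-1) + \frac{2073600}{15578809}*(+1) = -\frac{81}{25} (each basis 2-blade squares to minus the product of its generators' squares); cross terms between blades sharing an index anticommute and cancel; the commuting (index-disjoint) pairs give grade-4 terms 2*c*c'*(blade product), which cancel blade by blade — \gamma_{1234}: -\frac{6998400}{15578809} + \frac{6998400}{15578809} = 0; \gamma_{1235}: \frac{2592000}{15578809} - \frac{2592000}{15578809} = 0; \gamma_{1245}: -\frac{1866240}{15578809} + \frac{1866240}{15578809} = 0 — confirming B is simple. So B^2 = -\frac{81}{25}.
B^2 = -\frac{81}{25} — a negative square means the series sums to a rotation: l = \frac{9}{5}, alpha*l = \frac{\pi}{3}, so exp(alpha B) = cos(\frac{\pi}{3}) + (sin(\frac{\pi}{3})/(\frac{9}{5}))*B = \frac{1}{2} + (\frac{5 \sqrt{3}}{18})*B.
Answer: \frac{1}{2} - \frac{4441 \sqrt{3}}{23682} \gamma_{12} - \frac{250 \sqrt{3}}{3947} \gamma_{13} + \frac{180 \sqrt{3}}{3947} \gamma_{14} - \frac{200 \sqrt{3}}{11841} \gamma_{15} + \frac{1500 \sqrt{3}}{3947} \gamma_{23} - \frac{1080 \sqrt{3}}{3947} \gamma_{24} + \frac{400 \sqrt{3}}{3947} \gamma_{25}


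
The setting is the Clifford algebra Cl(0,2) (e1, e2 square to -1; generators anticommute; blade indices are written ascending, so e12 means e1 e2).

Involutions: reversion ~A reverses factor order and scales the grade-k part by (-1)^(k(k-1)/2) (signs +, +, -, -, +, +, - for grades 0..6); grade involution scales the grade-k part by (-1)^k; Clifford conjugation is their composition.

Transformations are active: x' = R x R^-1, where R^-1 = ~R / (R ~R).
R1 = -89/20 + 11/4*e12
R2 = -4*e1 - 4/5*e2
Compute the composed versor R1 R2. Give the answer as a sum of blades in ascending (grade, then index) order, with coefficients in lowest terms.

Distribute over the terms of R1 (each basis-blade product reordered to ascending indices, repeated generators contracted through their squares):
(-89/20) R2 = 89/5*e1 + 89/25*e2
(11/4*e12) R2 = 11/5*e1 - 11*e2
Summing the partial products and collecting blades:
Answer: 20*e1 - 186/25*e2


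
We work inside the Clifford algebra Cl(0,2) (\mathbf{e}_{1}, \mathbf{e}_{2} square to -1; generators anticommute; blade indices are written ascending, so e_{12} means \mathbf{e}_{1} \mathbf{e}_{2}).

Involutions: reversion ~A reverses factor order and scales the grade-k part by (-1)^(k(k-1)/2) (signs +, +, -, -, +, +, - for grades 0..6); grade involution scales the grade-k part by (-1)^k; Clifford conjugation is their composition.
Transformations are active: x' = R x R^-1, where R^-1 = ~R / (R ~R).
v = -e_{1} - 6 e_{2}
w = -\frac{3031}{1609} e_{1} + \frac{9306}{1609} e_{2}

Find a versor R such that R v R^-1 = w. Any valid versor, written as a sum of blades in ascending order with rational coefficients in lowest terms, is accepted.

Take R = v + w = -\frac{4640}{1609} e_{1} - \frac{348}{1609} e_{2}. Because q(v) = q(w) = -37, conjugation by R sends v exactly to w.
Answer: -\frac{4640}{1609} e_{1} - \frac{348}{1609} e_{2}


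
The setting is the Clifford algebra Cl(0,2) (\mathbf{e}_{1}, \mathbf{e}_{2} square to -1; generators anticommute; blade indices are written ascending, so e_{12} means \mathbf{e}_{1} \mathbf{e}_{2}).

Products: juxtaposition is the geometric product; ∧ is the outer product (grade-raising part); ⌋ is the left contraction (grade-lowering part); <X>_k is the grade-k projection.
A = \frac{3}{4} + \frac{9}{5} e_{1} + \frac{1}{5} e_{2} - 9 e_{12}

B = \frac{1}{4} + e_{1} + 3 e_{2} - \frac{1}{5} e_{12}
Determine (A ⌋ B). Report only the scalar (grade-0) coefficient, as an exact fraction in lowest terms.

step 1: -\frac{321}{80} + \frac{71}{100} e_{1} + \frac{261}{100} e_{2} - \frac{3}{20} e_{12}
Answer: -\frac{321}{80}


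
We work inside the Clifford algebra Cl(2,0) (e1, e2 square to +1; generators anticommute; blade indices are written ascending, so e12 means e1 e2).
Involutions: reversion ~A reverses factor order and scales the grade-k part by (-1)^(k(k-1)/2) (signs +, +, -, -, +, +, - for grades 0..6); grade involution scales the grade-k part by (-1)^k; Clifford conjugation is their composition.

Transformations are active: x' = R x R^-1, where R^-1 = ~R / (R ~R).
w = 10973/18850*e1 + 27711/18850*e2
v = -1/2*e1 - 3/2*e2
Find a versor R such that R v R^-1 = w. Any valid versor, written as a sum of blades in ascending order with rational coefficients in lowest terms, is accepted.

R = v + w = 774/9425*e1 - 282/9425*e2 works: the equal norms (5/2) guarantee its sandwich swaps v into w.
Answer: 774/9425*e1 - 282/9425*e2


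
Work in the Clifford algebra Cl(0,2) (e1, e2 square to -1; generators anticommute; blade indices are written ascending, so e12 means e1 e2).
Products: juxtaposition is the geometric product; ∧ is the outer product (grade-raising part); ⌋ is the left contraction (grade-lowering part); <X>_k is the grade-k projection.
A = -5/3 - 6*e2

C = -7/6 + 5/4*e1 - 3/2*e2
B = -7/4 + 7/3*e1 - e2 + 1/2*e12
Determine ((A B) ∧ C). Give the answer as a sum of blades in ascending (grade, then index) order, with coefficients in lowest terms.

step 1: -37/12 - 62/9*e1 + 73/6*e2 + 79/6*e12
step 2: 259/72 + 1807/432*e1 - 689/72*e2 - 1457/72*e12
Answer: 259/72 + 1807/432*e1 - 689/72*e2 - 1457/72*e12


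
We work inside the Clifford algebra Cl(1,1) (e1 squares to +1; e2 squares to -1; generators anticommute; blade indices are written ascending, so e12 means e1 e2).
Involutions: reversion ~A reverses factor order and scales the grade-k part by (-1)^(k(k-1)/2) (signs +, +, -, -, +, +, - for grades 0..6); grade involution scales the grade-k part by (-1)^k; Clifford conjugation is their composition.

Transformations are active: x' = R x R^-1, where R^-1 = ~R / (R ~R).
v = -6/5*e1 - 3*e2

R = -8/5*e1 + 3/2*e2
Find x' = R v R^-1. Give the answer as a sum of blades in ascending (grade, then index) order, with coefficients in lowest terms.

~R = -8/5*e1 + 3/2*e2, and R ~R = 31/100, so R^-1 = ~R / (31/100).
R v = 321/50 + 33/5*e12
Answer: -10086/155*e1 + 2019/31*e2


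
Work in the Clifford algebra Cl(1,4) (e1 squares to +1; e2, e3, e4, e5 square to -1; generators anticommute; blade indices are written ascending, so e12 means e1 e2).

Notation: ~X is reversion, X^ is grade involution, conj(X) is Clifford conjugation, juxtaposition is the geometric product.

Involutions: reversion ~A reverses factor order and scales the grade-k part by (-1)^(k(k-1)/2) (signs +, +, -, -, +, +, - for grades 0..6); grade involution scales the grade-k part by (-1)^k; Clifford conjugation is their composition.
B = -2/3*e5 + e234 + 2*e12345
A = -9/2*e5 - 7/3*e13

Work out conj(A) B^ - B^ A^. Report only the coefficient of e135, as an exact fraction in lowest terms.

first term: -3 - 7/3*e124 + 14/9*e135 + 14/3*e245 + 9*e1234 + 9/2*e2345
second term: -3 - 7/3*e124 - 14/9*e135 - 14/3*e245 + 9*e1234 - 9/2*e2345
Answer: 28/9


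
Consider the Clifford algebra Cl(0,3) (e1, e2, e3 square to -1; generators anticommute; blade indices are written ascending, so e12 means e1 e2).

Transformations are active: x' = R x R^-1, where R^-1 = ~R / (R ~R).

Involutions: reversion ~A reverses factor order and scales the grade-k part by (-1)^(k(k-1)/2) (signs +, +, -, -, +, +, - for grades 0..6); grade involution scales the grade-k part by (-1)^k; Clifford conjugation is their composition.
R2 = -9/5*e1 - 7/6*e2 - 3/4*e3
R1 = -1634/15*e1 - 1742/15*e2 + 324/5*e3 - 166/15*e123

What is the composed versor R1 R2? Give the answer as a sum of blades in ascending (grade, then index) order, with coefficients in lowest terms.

Distribute over the terms of R2 (each basis-blade product reordered to ascending indices, repeated generators contracted through their squares):
R1 (-9/5*e1) = -4902/25 - 5226/25*e12 + 2916/25*e13 - 498/25*e23
R1 (-7/6*e2) = -6097/45 + 5719/45*e12 + 581/45*e13 + 378/5*e23
R1 (-3/4*e3) = 243/5 - 83/10*e12 + 817/10*e13 + 871/10*e23
Summing the partial products and collecting blades:
Answer: -63668/225 - 40613/450*e12 + 95063/450*e13 + 7139/50*e23


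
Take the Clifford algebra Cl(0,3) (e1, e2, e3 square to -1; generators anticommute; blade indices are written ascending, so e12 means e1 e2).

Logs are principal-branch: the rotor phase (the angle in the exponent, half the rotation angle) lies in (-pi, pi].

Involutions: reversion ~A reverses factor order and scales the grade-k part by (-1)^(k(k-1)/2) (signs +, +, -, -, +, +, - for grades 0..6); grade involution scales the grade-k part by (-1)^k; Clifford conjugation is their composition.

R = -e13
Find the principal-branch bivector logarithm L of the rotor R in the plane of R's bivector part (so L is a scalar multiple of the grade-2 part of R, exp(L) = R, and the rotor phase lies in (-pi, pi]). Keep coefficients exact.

The scalar part of R is 0, which fixes the principal-branch rotor phase; the unit plane is then the bivector part divided by the sine of that phase, and L is that plane scaled by the phase.
Concretely: cos(phase) = 0 gives phase = ±pi/2, and since phase/sin(phase) is even the sign is immaterial: L = (phase/sin(phase)) * <R>_2 = (pi/2) * <R>_2.
Answer: -pi/2*e13


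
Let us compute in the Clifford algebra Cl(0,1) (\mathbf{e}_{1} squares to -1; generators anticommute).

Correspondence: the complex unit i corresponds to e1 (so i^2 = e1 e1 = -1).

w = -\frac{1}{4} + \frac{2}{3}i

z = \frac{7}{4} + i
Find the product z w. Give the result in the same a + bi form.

In blades: z = \frac{7}{4} + e_{1}, w = -\frac{1}{4} + \frac{2}{3} e_{1}.
Distribute z over w term by term (generator squares from the signature, products reordered to ascending indices): (\frac{7}{4})*w = -\frac{7}{16} + \frac{7}{6} e_{1}; (e_{1})*w = -\frac{2}{3} - \frac{1}{4} e_{1}.
Sum: -\frac{53}{48} + \frac{11}{12} e_{1}; translating back through the correspondence:
Answer: -\frac{53}{48} + \frac{11}{12}i


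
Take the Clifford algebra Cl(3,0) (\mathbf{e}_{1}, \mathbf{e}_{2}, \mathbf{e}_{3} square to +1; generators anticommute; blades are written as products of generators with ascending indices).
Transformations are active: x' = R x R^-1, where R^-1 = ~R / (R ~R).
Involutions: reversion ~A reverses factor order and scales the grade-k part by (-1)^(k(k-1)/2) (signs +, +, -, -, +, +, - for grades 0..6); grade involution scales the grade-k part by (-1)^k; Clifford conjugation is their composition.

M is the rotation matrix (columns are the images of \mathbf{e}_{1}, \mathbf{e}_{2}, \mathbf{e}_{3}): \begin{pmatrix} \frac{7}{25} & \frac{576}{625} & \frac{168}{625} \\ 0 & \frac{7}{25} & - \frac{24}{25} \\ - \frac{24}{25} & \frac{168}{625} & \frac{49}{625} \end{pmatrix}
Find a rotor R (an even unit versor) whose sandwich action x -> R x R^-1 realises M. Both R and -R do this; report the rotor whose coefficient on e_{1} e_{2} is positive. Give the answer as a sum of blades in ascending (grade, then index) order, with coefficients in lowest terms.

Method: write R = a + b12*e_{1} e_{2} + b13*e_{1} e_{3} + b23*e_{2} e_{3} with a^2 + b12^2 + b13^2 + b23^2 = 1 (so R^-1 = ~R). Expanding the columns R e_j ~R gives tr M = 4a^2 - 1 and, from the antisymmetric part, M21 - M12 = -4a*b12, M13 - M31 = 4a*b13, M32 - M23 = -4a*b23.
Here tr M = \frac{399}{625}, so a^2 = (1 + tr M)/4 = \frac{256}{625} and a = ±\frac{16}{25}. Taking a = \frac{16}{25}: M21 - M12 = -\frac{576}{625}, M13 - M31 = \frac{768}{625}, M32 - M23 = \frac{768}{625}, giving b12 = \frac{9}{25}, b13 = \frac{12}{25}, b23 = -\frac{12}{25}, i.e. R = \frac{16}{25} + \frac{9}{25} e_{1} e_{2} + \frac{12}{25} e_{1} e_{3} - \frac{12}{25} e_{2} e_{3}.
Its e_{1} e_{2} coefficient is already positive.
Answer: \frac{16}{25} + \frac{9}{25} e_{1} e_{2} + \frac{12}{25} e_{1} e_{3} - \frac{12}{25} e_{2} e_{3}. Why the constraint matters: R and -R act identically through the sandwich — M has trace \frac{399}{625} either way — so only the sign condition on e_{1} e_{2} picks one of the two preimages.


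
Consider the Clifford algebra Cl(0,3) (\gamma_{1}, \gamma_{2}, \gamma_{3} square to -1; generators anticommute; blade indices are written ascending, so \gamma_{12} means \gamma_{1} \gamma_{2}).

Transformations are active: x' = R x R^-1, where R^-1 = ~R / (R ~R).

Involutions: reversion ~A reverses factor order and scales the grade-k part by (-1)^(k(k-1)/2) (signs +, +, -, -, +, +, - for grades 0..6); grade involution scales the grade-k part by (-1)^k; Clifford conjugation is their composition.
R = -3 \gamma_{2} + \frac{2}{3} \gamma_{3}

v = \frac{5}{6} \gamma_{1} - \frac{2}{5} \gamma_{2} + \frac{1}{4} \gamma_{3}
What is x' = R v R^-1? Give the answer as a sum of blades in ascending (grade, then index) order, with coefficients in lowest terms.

~R = -3 \gamma_{2} + \frac{2}{3} \gamma_{3}, and R ~R = -\frac{85}{9}, so R^-1 = ~R / (-\frac{85}{9}).
R v = -\frac{41}{30} + \frac{5}{2} \gamma_{12} - \frac{5}{9} \gamma_{13} - \frac{29}{60} \gamma_{23}
Answer: -\frac{5}{6} \gamma_{1} - \frac{199}{425} \gamma_{2} - \frac{97}{1700} \gamma_{3}


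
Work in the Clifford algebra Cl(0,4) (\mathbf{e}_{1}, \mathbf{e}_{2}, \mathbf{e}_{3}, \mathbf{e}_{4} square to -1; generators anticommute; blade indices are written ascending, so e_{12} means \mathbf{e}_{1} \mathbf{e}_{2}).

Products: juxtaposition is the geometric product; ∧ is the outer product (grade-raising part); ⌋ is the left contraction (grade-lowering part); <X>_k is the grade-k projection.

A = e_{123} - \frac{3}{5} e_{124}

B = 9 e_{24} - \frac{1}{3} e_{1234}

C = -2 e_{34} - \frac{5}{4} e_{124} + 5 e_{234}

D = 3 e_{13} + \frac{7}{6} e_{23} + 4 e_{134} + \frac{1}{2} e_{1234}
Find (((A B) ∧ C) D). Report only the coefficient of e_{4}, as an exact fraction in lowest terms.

step 1: \frac{27}{5} e_{1} - \frac{1}{5} e_{3} - \frac{1}{3} e_{4} + 9 e_{134}
step 2: -\frac{54}{5} e_{134} + \frac{109}{4} e_{1234}
step 3: -\frac{1183}{40} - \frac{572}{5} e_{2} + \frac{162}{5} e_{4} - \frac{763}{24} e_{14} + \frac{327}{4} e_{24} - \frac{63}{5} e_{124}
Answer: \frac{162}{5}


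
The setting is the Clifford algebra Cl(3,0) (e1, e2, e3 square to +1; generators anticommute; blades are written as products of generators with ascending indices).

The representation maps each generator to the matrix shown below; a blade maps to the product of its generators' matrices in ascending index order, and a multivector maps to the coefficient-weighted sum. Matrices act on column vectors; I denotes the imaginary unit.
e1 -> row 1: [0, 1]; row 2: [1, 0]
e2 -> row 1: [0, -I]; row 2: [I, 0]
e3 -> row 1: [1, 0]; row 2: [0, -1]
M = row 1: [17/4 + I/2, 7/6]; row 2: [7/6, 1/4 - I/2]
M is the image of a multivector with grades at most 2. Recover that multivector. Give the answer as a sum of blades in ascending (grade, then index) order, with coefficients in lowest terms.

Method: 1, rho(e1), rho(e2), rho(e3) form a trace-orthogonal basis of the 2x2 complex matrices (tr(X Y) = 2 if X = Y, else 0), so M = m0*1 + m1*rho(e1) + m2*rho(e2) + m3*rho(e3) with m0 = tr(M)/2 = 9/4, m1 = tr(M rho(e1))/2 = 7/6, m2 = tr(M rho(e2))/2 = 0, m3 = tr(M rho(e3))/2 = 2 + I/2.
Multiplying table entries, the bivector images are rho(e1 e2) = I*rho(e3), rho(e1 e3) = -I*rho(e2), rho(e2 e3) = I*rho(e1); with real blade coefficients the real parts of m0..m3 are the coefficients of 1, e1, e2, e3 and the imaginary parts give the bivectors (e2 e3: Im m1, e1 e3: -Im m2, e1 e2: Im m3).
Answer: 9/4 + 7/6*e1 + 2*e3 + 1/2*e1 e2


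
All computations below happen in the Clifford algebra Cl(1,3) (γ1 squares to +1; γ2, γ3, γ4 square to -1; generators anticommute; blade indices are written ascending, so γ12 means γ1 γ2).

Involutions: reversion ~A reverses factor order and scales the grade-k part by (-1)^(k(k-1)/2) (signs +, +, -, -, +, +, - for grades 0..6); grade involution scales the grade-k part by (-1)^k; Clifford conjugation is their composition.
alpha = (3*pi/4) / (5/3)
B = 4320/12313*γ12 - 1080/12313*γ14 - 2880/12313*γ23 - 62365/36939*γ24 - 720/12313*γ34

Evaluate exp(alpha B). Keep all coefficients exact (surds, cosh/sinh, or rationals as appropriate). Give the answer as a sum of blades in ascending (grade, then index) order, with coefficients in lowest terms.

B^2 term by term: the squares give (4320/12313)^2*(γ12)^2 + (-1080/12313)^2*(γ14)^2 + (-2880/12313)^2*(γ23)^2 + (-62365/36939)^2*(γ24)^2 + (-720/12313)^2*(γ34)^2 = 18662400/151609969*(+1) + 1166400/151609969*(+1) + 8294400/151609969*(-1) + 3889393225/1364489721*(-1) + 518400/151609969*(-1) = -25/9 (each basis 2-blade squares to minus the product of its generators' squares); cross terms between blades sharing an index anticommute and cancel; the commuting (index-disjoint) pairs give grade-4 terms 2*c*c'*(blade product), which cancel blade by blade — γ1234: -6220800/151609969 + 6220800/151609969 = 0 — confirming B is simple. So B^2 = -25/9.
B^2 = -25/9 — circular case — the even/odd split gives cos and sin: l = 5/3, alpha*l = 3*pi/4, so exp(alpha B) = cos(3*pi/4) + (sin(3*pi/4)/(5/3))*B = -sqrt(2)/2 + (3*sqrt(2)/10)*B.
Answer: -sqrt(2)/2 + 1296*sqrt(2)/12313*γ12 - 324*sqrt(2)/12313*γ14 - 864*sqrt(2)/12313*γ23 - 12473*sqrt(2)/24626*γ24 - 216*sqrt(2)/12313*γ34


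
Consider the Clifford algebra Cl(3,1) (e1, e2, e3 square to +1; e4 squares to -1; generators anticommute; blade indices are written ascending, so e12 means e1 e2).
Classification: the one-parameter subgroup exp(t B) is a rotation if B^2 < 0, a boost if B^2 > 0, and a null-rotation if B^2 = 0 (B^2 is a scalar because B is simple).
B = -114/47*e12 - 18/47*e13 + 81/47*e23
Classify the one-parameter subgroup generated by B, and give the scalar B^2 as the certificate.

B^2 term by term: the squares give (-114/47)^2*(e12)^2 + (-18/47)^2*(e13)^2 + (81/47)^2*(e23)^2 = 12996/2209*(-1) + 324/2209*(-1) + 6561/2209*(-1) = -9 (each basis 2-blade squares to minus the product of its generators' squares); cross terms between blades sharing an index anticommute and cancel. So B^2 = -9.
Answer: rotation, certificate B^2 = -9. Note: conjugating B changes its blade decomposition but never the scalar B^2 = -9, whose sign settles the classification.


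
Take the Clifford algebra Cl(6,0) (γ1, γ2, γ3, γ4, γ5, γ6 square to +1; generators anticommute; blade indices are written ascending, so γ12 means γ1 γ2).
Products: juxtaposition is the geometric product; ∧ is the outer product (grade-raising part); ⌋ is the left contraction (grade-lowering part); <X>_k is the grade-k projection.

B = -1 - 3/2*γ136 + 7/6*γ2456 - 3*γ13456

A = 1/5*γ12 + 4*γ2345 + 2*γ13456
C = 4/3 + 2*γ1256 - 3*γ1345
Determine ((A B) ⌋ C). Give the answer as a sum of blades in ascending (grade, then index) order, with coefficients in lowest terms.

step 1: -6 - 1/5*γ12 + 14/3*γ36 + 3*γ45 - 7/3*γ123 + 12*γ126 + 3/10*γ236 + 7/30*γ1456 - 4*γ2345 - 6*γ12456 - 2*γ13456 + 3/5*γ23456
step 2: -8 + 24*γ5 + 9*γ13 + 2/5*γ56 - 12*γ1256 + 18*γ1345
Answer: -8 + 24*γ5 + 9*γ13 + 2/5*γ56 - 12*γ1256 + 18*γ1345


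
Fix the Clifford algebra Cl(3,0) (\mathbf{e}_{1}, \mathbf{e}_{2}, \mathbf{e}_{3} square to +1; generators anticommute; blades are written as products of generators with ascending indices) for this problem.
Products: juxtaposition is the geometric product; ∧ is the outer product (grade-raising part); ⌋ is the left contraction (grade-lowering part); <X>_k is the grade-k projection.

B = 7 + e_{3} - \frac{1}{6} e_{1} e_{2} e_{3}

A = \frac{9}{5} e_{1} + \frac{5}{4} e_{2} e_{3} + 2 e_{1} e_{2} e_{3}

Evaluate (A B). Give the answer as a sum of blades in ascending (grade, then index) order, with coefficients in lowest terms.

step 1: \frac{1}{3} + \frac{1537}{120} e_{1} + \frac{5}{4} e_{2} + 2 e_{1} e_{2} + \frac{9}{5} e_{1} e_{3} + \frac{169}{20} e_{2} e_{3} + 14 e_{1} e_{2} e_{3}
Answer: \frac{1}{3} + \frac{1537}{120} e_{1} + \frac{5}{4} e_{2} + 2 e_{1} e_{2} + \frac{9}{5} e_{1} e_{3} + \frac{169}{20} e_{2} e_{3} + 14 e_{1} e_{2} e_{3}


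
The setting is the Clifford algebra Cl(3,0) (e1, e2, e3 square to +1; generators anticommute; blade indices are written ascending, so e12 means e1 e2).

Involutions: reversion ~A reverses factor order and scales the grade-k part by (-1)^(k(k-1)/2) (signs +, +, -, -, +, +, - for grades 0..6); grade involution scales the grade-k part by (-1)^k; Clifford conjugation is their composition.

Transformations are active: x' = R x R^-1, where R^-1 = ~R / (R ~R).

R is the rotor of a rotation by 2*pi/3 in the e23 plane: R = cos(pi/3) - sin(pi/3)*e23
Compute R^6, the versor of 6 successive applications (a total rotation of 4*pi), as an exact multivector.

Rotor phase runs at HALF the rotation angle; powers of one rotor simply add phase, so after 6 steps in e23 the phase is 6*pi/3 = 2*pi and R^6 = cos(2*pi) - sin(2*pi)*e23.
cos(2*pi) = 1 and sin(2*pi) = 0, so R^6 = 1. The total rotation 4*pi is 2 full turns, so every vector returns to itself, yet the rotor is +1, back on the identity sheet (an even number of 2*pi turns).
Answer: 1


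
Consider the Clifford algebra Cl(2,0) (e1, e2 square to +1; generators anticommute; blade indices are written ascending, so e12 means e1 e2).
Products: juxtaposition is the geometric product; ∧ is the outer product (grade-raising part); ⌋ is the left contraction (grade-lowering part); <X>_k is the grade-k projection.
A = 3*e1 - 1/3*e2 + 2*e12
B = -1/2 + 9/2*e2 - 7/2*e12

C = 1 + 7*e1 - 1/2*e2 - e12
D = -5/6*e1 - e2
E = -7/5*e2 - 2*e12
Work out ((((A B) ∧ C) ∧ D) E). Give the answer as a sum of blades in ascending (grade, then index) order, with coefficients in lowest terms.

step 1: 11/2 + 19/3*e1 - 31/3*e2 + 25/2*e12
step 2: 11/2 + 269/6*e1 - 157/12*e2 + 457/6*e12
step 3: -55/12*e1 - 11/2*e2 - 4013/72*e12
step 4: -18679/180 + 24131/360*e1 + 55/6*e2 + 77/12*e12
Answer: -18679/180 + 24131/360*e1 + 55/6*e2 + 77/12*e12


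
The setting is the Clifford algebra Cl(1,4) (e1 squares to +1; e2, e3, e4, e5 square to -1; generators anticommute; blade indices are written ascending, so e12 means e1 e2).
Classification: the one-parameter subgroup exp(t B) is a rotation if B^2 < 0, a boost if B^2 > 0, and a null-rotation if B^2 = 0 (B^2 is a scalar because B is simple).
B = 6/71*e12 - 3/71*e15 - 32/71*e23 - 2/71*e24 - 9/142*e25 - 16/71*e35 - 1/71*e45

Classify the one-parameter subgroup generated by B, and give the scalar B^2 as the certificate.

B^2 term by term: the squares give (6/71)^2*(e12)^2 + (-3/71)^2*(e15)^2 + (-32/71)^2*(e23)^2 + (-2/71)^2*(e24)^2 + (-9/142)^2*(e25)^2 + (-16/71)^2*(e35)^2 + (-1/71)^2*(e45)^2 = 36/5041*(+1) + 9/5041*(+1) + 1024/5041*(-1) + 4/5041*(-1) + 81/20164*(-1) + 256/5041*(-1) + 1/5041*(-1) = -1/4 (each basis 2-blade squares to minus the product of its generators' squares); cross terms between blades sharing an index anticommute and cancel; the commuting (index-disjoint) pairs give grade-4 terms 2*c*c'*(blade product), which cancel blade by blade — e1235: -192/5041 + 192/5041 = 0; e1245: -12/5041 + 12/5041 = 0; e2345: 64/5041 - 64/5041 = 0 — confirming B is simple. So B^2 = -1/4.
Answer: rotation, certificate B^2 = -1/4. One invariant decides it: the square -1/4 survives every conjugation, and its sign is exactly the classification.


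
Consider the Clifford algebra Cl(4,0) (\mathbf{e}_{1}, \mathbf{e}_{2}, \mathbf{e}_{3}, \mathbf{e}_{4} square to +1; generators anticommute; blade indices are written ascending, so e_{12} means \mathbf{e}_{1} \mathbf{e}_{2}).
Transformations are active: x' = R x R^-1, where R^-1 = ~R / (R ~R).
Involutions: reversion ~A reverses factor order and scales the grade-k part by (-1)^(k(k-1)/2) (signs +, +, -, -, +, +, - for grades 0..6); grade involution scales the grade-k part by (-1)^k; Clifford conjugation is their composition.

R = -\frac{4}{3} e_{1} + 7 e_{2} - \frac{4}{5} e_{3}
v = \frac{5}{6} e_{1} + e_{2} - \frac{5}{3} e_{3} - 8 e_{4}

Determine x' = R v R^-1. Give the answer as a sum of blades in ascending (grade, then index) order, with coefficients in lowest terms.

~R = -\frac{4}{3} e_{1} + 7 e_{2} - \frac{4}{5} e_{3}, and R ~R = \frac{11569}{225}, so R^-1 = ~R / (\frac{11569}{225}).
R v = \frac{65}{9} - \frac{43}{6} e_{12} + \frac{26}{9} e_{13} + \frac{32}{3} e_{14} - \frac{163}{15} e_{23} - 56 e_{24} + \frac{32}{5} e_{34}
Answer: -\frac{83845}{69414} e_{1} + \frac{11181}{11569} e_{2} + \frac{50045}{34707} e_{3} + 8 e_{4}


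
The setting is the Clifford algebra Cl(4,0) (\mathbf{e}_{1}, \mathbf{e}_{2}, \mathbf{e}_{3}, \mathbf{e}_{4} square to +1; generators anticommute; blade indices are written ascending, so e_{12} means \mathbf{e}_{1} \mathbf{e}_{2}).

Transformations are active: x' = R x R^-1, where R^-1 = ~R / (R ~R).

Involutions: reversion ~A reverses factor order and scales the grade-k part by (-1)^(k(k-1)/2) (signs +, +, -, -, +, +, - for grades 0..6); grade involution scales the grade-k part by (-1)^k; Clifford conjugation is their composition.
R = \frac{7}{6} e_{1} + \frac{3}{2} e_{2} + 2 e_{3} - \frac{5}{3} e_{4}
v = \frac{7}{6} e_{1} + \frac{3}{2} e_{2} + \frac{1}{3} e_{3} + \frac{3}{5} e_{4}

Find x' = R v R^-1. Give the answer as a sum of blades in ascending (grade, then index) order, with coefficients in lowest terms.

~R = \frac{7}{6} e_{1} + \frac{3}{2} e_{2} + 2 e_{3} - \frac{5}{3} e_{4}, and R ~R = \frac{187}{18}, so R^-1 = ~R / (\frac{187}{18}).
R v = \frac{59}{18} - \frac{35}{18} e_{13} + \frac{119}{45} e_{14} - \frac{5}{2} e_{23} + \frac{17}{5} e_{24} + \frac{79}{45} e_{34}
Answer: -\frac{161}{374} e_{1} - \frac{207}{374} e_{2} + \frac{521}{561} e_{3} - \frac{4633}{2805} e_{4}


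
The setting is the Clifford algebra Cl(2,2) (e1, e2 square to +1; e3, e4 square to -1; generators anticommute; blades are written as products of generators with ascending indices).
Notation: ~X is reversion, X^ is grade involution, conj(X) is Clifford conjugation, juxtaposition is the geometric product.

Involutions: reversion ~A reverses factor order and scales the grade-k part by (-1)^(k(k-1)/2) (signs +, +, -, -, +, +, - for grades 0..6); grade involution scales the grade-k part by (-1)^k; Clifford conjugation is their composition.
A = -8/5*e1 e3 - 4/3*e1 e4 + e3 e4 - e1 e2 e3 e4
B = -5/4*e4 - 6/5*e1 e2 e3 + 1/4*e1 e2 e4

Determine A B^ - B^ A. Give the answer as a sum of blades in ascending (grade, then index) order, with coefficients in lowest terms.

first term: 5/3*e1 + 119/75*e2 - e3 + 6/5*e4 + 3/2*e1 e2 e3 + 6/5*e1 e2 e4 - 2*e1 e3 e4 + 2*e2 e3 e4
second term: -5/3*e1 + 119/75*e2 + e3 - 6/5*e4 - 3/2*e1 e2 e3 - 6/5*e1 e2 e4 - 2*e1 e3 e4 - 2*e2 e3 e4
Answer: 10/3*e1 - 2*e3 + 12/5*e4 + 3*e1 e2 e3 + 12/5*e1 e2 e4 + 4*e2 e3 e4


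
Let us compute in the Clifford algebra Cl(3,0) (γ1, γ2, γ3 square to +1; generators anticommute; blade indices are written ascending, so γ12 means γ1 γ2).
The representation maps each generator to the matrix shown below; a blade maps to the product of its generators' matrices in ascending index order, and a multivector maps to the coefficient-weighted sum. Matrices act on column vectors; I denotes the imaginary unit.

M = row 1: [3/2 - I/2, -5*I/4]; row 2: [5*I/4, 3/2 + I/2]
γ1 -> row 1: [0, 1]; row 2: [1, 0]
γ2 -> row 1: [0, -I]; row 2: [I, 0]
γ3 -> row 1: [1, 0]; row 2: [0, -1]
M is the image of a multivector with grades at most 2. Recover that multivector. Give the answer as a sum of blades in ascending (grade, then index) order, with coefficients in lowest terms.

Method: 1, rho(γ1), rho(γ2), rho(γ3) form a trace-orthogonal basis of the 2x2 complex matrices (tr(X Y) = 2 if X = Y, else 0), so M = m0*1 + m1*rho(γ1) + m2*rho(γ2) + m3*rho(γ3) with m0 = tr(M)/2 = 3/2, m1 = tr(M rho(γ1))/2 = 0, m2 = tr(M rho(γ2))/2 = 5/4, m3 = tr(M rho(γ3))/2 = -I/2.
Multiplying table entries, the bivector images are rho(γ12) = I*rho(γ3), rho(γ13) = -I*rho(γ2), rho(γ23) = I*rho(γ1); with real blade coefficients the real parts of m0..m3 are the coefficients of 1, γ1, γ2, γ3 and the imaginary parts give the bivectors (γ23: Im m1, γ13: -Im m2, γ12: Im m3).
Answer: 3/2 + 5/4*γ2 - 1/2*γ12


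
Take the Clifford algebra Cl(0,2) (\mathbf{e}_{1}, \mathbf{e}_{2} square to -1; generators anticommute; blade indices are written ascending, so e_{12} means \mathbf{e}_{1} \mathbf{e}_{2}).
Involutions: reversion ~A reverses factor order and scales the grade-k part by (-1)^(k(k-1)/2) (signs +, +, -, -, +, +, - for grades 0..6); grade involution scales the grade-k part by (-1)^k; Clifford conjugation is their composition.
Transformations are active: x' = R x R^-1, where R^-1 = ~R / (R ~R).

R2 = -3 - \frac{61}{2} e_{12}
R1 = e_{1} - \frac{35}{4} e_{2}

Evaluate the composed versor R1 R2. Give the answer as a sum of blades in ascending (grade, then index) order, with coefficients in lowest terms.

Distribute over the terms of R1 (each basis-blade product reordered to ascending indices, repeated generators contracted through their squares):
(e_{1}) R2 = -3 e_{1} + \frac{61}{2} e_{2}
(-\frac{35}{4} e_{2}) R2 = \frac{2135}{8} e_{1} + \frac{105}{4} e_{2}
Summing the partial products and collecting blades:
Answer: \frac{2111}{8} e_{1} + \frac{227}{4} e_{2}


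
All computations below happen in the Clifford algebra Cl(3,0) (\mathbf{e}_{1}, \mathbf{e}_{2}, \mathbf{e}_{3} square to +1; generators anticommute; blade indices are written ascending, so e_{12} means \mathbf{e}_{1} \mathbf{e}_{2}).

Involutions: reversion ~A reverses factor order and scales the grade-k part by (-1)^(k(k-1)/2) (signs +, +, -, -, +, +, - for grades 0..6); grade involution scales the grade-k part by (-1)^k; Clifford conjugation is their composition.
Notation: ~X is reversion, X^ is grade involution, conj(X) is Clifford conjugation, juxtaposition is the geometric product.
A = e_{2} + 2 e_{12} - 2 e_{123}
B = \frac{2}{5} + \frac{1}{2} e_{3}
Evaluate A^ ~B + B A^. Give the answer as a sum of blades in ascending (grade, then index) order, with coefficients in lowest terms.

first term: -\frac{2}{5} e_{2} + \frac{9}{5} e_{12} - \frac{1}{2} e_{23} + \frac{9}{5} e_{123}
second term: -\frac{2}{5} e_{2} + \frac{9}{5} e_{12} + \frac{1}{2} e_{23} + \frac{9}{5} e_{123}
Answer: -\frac{4}{5} e_{2} + \frac{18}{5} e_{12} + \frac{18}{5} e_{123}
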